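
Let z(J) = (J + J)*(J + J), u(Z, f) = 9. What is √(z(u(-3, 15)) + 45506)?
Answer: √45830 ≈ 214.08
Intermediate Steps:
z(J) = 4*J² (z(J) = (2*J)*(2*J) = 4*J²)
√(z(u(-3, 15)) + 45506) = √(4*9² + 45506) = √(4*81 + 45506) = √(324 + 45506) = √45830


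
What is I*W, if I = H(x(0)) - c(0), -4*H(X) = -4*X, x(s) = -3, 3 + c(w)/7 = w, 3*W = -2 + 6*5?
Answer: 168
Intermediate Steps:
W = 28/3 (W = (-2 + 6*5)/3 = (-2 + 30)/3 = (1/3)*28 = 28/3 ≈ 9.3333)
c(w) = -21 + 7*w
H(X) = X (H(X) = -(-1)*X = X)
I = 18 (I = -3 - (-21 + 7*0) = -3 - (-21 + 0) = -3 - 1*(-21) = -3 + 21 = 18)
I*W = 18*(28/3) = 168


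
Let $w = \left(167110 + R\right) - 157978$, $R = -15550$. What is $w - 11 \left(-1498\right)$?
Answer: $10060$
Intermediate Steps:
$w = -6418$ ($w = \left(167110 - 15550\right) - 157978 = 151560 - 157978 = -6418$)
$w - 11 \left(-1498\right) = -6418 - 11 \left(-1498\right) = -6418 - -16478 = -6418 + 16478 = 10060$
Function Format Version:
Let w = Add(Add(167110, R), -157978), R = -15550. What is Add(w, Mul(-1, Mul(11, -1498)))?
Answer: 10060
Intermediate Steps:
w = -6418 (w = Add(Add(167110, -15550), -157978) = Add(151560, -157978) = -6418)
Add(w, Mul(-1, Mul(11, -1498))) = Add(-6418, Mul(-1, Mul(11, -1498))) = Add(-6418, Mul(-1, -16478)) = Add(-6418, 16478) = 10060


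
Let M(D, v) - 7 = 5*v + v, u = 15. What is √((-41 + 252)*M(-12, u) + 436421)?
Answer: 2*√114222 ≈ 675.93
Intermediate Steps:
M(D, v) = 7 + 6*v (M(D, v) = 7 + (5*v + v) = 7 + 6*v)
√((-41 + 252)*M(-12, u) + 436421) = √((-41 + 252)*(7 + 6*15) + 436421) = √(211*(7 + 90) + 436421) = √(211*97 + 436421) = √(20467 + 436421) = √456888 = 2*√114222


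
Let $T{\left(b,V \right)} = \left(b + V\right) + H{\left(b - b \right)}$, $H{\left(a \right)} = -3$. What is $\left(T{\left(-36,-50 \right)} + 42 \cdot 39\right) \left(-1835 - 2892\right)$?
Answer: $-7322123$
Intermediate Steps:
$T{\left(b,V \right)} = -3 + V + b$ ($T{\left(b,V \right)} = \left(b + V\right) - 3 = \left(V + b\right) - 3 = -3 + V + b$)
$\left(T{\left(-36,-50 \right)} + 42 \cdot 39\right) \left(-1835 - 2892\right) = \left(\left(-3 - 50 - 36\right) + 42 \cdot 39\right) \left(-1835 - 2892\right) = \left(-89 + 1638\right) \left(-4727\right) = 1549 \left(-4727\right) = -7322123$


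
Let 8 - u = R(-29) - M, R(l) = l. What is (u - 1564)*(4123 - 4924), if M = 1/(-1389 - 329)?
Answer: 2101332987/1718 ≈ 1.2231e+6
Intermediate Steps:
M = -1/1718 (M = 1/(-1718) = -1/1718 ≈ -0.00058207)
u = 63565/1718 (u = 8 - (-29 - 1*(-1/1718)) = 8 - (-29 + 1/1718) = 8 - 1*(-49821/1718) = 8 + 49821/1718 = 63565/1718 ≈ 36.999)
(u - 1564)*(4123 - 4924) = (63565/1718 - 1564)*(4123 - 4924) = -2623387/1718*(-801) = 2101332987/1718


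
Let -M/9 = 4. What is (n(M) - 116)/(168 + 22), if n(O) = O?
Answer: -⅘ ≈ -0.80000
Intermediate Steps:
M = -36 (M = -9*4 = -36)
(n(M) - 116)/(168 + 22) = (-36 - 116)/(168 + 22) = -152/190 = -152*1/190 = -⅘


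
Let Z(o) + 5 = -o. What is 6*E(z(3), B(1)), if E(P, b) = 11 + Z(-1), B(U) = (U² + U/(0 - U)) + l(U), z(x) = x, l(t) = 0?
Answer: 42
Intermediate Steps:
B(U) = -1 + U² (B(U) = (U² + U/(0 - U)) + 0 = (U² + U/((-U))) + 0 = (U² + (-1/U)*U) + 0 = (U² - 1) + 0 = (-1 + U²) + 0 = -1 + U²)
Z(o) = -5 - o
E(P, b) = 7 (E(P, b) = 11 + (-5 - 1*(-1)) = 11 + (-5 + 1) = 11 - 4 = 7)
6*E(z(3), B(1)) = 6*7 = 42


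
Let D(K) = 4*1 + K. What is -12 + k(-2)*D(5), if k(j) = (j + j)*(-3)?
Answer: 96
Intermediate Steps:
k(j) = -6*j (k(j) = (2*j)*(-3) = -6*j)
D(K) = 4 + K
-12 + k(-2)*D(5) = -12 + (-6*(-2))*(4 + 5) = -12 + 12*9 = -12 + 108 = 96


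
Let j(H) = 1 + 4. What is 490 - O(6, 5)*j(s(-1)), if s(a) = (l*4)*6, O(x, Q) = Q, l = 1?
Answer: 465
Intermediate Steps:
s(a) = 24 (s(a) = (1*4)*6 = 4*6 = 24)
j(H) = 5
490 - O(6, 5)*j(s(-1)) = 490 - 5*5 = 490 - 1*25 = 490 - 25 = 465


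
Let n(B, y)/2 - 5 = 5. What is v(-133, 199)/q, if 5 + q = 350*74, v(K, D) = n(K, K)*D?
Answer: 796/5179 ≈ 0.15370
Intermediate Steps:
n(B, y) = 20 (n(B, y) = 10 + 2*5 = 10 + 10 = 20)
v(K, D) = 20*D
q = 25895 (q = -5 + 350*74 = -5 + 25900 = 25895)
v(-133, 199)/q = (20*199)/25895 = 3980*(1/25895) = 796/5179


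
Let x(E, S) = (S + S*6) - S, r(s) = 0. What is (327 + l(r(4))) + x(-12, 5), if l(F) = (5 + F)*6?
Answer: 387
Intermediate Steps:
l(F) = 30 + 6*F
x(E, S) = 6*S (x(E, S) = (S + 6*S) - S = 7*S - S = 6*S)
(327 + l(r(4))) + x(-12, 5) = (327 + (30 + 6*0)) + 6*5 = (327 + (30 + 0)) + 30 = (327 + 30) + 30 = 357 + 30 = 387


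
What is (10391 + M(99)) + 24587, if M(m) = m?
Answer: 35077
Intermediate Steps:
(10391 + M(99)) + 24587 = (10391 + 99) + 24587 = 10490 + 24587 = 35077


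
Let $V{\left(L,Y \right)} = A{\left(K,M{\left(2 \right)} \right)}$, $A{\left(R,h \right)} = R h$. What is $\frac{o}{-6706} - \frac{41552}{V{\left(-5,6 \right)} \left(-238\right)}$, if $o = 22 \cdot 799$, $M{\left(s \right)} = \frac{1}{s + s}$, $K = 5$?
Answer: $\frac{39059751}{285005} \approx 137.05$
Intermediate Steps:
$M{\left(s \right)} = \frac{1}{2 s}$
$V{\left(L,Y \right)} = \frac{5}{4}$ ($V{\left(L,Y \right)} = 5 \frac{1}{2 \cdot 2} = 5 \cdot \frac{1}{2} \cdot \frac{1}{2} = 5 \cdot \frac{1}{4} = \frac{5}{4}$)
$o = 17578$
$\frac{o}{-6706} - \frac{41552}{V{\left(-5,6 \right)} \left(-238\right)} = \frac{17578}{-6706} - \frac{41552}{\frac{5}{4} \left(-238\right)} = 17578 \left(- \frac{1}{6706}\right) - \frac{41552}{- \frac{595}{2}} = - \frac{8789}{3353} - - \frac{11872}{85} = - \frac{8789}{3353} + \frac{11872}{85} = \frac{39059751}{285005}$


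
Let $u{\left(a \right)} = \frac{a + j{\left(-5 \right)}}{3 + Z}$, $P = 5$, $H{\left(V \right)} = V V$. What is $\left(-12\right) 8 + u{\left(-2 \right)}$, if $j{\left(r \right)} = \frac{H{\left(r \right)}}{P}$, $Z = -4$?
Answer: $-99$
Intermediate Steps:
$H{\left(V \right)} = V^{2}$
$j{\left(r \right)} = \frac{r^{2}}{5}$
$u{\left(a \right)} = -5 - a$ ($u{\left(a \right)} = \frac{a + \frac{\left(-5\right)^{2}}{5}}{3 - 4} = \frac{a + \frac{1}{5} \cdot 25}{-1} = \left(a + 5\right) \left(-1\right) = \left(5 + a\right) \left(-1\right) = -5 - a$)
$\left(-12\right) 8 + u{\left(-2 \right)} = \left(-12\right) 8 - 3 = -96 + \left(-5 + 2\right) = -96 - 3 = -99$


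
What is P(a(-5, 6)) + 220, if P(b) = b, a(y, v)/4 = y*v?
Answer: 100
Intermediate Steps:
a(y, v) = 4*v*y (a(y, v) = 4*(y*v) = 4*(v*y) = 4*v*y)
P(a(-5, 6)) + 220 = 4*6*(-5) + 220 = -120 + 220 = 100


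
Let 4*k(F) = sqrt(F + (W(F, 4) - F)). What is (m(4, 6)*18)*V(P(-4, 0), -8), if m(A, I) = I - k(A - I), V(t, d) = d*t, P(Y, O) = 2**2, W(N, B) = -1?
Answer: -3456 + 144*I ≈ -3456.0 + 144.0*I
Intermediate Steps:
P(Y, O) = 4
k(F) = I/4 (k(F) = sqrt(F + (-1 - F))/4 = sqrt(-1)/4 = I/4)
m(A, I) = I - I/4
(m(4, 6)*18)*V(P(-4, 0), -8) = ((6 - I/4)*18)*(-8*4) = (108 - 9*I/2)*(-32) = -3456 + 144*I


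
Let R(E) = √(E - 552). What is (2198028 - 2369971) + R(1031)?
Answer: -171943 + √479 ≈ -1.7192e+5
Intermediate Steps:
R(E) = √(-552 + E)
(2198028 - 2369971) + R(1031) = (2198028 - 2369971) + √(-552 + 1031) = -171943 + √479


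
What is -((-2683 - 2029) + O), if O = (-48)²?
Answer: 2408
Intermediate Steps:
O = 2304
-((-2683 - 2029) + O) = -((-2683 - 2029) + 2304) = -(-4712 + 2304) = -1*(-2408) = 2408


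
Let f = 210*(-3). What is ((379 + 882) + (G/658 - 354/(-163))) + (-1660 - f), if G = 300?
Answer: 12528753/53627 ≈ 233.63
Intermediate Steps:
f = -630
((379 + 882) + (G/658 - 354/(-163))) + (-1660 - f) = ((379 + 882) + (300/658 - 354/(-163))) + (-1660 - 1*(-630)) = (1261 + (300*(1/658) - 354*(-1/163))) + (-1660 + 630) = (1261 + (150/329 + 354/163)) - 1030 = (1261 + 140916/53627) - 1030 = 67764563/53627 - 1030 = 12528753/53627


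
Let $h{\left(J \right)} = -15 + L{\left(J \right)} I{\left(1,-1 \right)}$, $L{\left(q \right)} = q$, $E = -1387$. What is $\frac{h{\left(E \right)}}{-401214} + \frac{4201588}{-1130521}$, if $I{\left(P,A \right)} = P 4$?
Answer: $- \frac{1679446839509}{453580852494} \approx -3.7026$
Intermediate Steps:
$I{\left(P,A \right)} = 4 P$
$h{\left(J \right)} = -15 + 4 J$ ($h{\left(J \right)} = -15 + J 4 \cdot 1 = -15 + J 4 = -15 + 4 J$)
$\frac{h{\left(E \right)}}{-401214} + \frac{4201588}{-1130521} = \frac{-15 + 4 \left(-1387\right)}{-401214} + \frac{4201588}{-1130521} = \left(-15 - 5548\right) \left(- \frac{1}{401214}\right) + 4201588 \left(- \frac{1}{1130521}\right) = \left(-5563\right) \left(- \frac{1}{401214}\right) - \frac{4201588}{1130521} = \frac{5563}{401214} - \frac{4201588}{1130521} = - \frac{1679446839509}{453580852494}$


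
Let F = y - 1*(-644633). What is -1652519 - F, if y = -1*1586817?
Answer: -710335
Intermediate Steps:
y = -1586817
F = -942184 (F = -1586817 - 1*(-644633) = -1586817 + 644633 = -942184)
-1652519 - F = -1652519 - 1*(-942184) = -1652519 + 942184 = -710335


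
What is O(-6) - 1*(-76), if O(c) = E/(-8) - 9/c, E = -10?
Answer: 315/4 ≈ 78.750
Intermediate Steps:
O(c) = 5/4 - 9/c (O(c) = -10/(-8) - 9/c = -10*(-⅛) - 9/c = 5/4 - 9/c)
O(-6) - 1*(-76) = (5/4 - 9/(-6)) - 1*(-76) = (5/4 - 9*(-⅙)) + 76 = (5/4 + 3/2) + 76 = 11/4 + 76 = 315/4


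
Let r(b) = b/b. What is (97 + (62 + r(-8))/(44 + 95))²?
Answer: 183494116/19321 ≈ 9497.1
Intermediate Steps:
r(b) = 1
(97 + (62 + r(-8))/(44 + 95))² = (97 + (62 + 1)/(44 + 95))² = (97 + 63/139)² = (13546/139)² = 183494116/19321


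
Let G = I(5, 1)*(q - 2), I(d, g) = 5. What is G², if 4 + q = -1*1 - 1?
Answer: 1600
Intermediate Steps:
q = -6 (q = -4 + (-1*1 - 1) = -4 + (-1 - 1) = -4 - 2 = -6)
G = -40 (G = 5*(-6 - 2) = 5*(-8) = -40)
G² = (-40)² = 1600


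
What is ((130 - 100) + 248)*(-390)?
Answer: -108420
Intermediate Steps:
((130 - 100) + 248)*(-390) = (30 + 248)*(-390) = 278*(-390) = -108420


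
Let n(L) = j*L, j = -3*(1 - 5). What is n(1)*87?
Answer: 1044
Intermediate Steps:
j = 12 (j = -3*(-4) = 12)
n(L) = 12*L
n(1)*87 = (12*1)*87 = 12*87 = 1044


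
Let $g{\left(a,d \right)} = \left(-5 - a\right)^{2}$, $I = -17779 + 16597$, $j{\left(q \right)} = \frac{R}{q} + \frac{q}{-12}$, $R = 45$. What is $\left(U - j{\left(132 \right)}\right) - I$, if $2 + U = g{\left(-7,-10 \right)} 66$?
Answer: $\frac{64005}{44} \approx 1454.7$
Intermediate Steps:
$j{\left(q \right)} = \frac{45}{q} - \frac{q}{12}$ ($j{\left(q \right)} = \frac{45}{q} + \frac{q}{-12} = \frac{45}{q} + q \left(- \frac{1}{12}\right) = \frac{45}{q} - \frac{q}{12}$)
$I = -1182$
$U = 262$ ($U = -2 + \left(5 - 7\right)^{2} \cdot 66 = -2 + \left(-2\right)^{2} \cdot 66 = -2 + 4 \cdot 66 = -2 + 264 = 262$)
$\left(U - j{\left(132 \right)}\right) - I = \left(262 - \left(\frac{45}{132} - 11\right)\right) - -1182 = \left(262 - \left(45 \cdot \frac{1}{132} - 11\right)\right) + 1182 = \left(262 - \left(\frac{15}{44} - 11\right)\right) + 1182 = \left(262 - - \frac{469}{44}\right) + 1182 = \left(262 + \frac{469}{44}\right) + 1182 = \frac{11997}{44} + 1182 = \frac{64005}{44}$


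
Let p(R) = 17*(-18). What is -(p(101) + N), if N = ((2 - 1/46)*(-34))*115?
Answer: 8041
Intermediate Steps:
p(R) = -306
N = -7735 (N = ((2 - 1*1/46)*(-34))*115 = ((2 - 1/46)*(-34))*115 = ((91/46)*(-34))*115 = -1547/23*115 = -7735)
-(p(101) + N) = -(-306 - 7735) = -1*(-8041) = 8041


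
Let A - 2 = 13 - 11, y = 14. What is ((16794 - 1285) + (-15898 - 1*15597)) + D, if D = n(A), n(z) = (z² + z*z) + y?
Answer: -15940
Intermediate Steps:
A = 4 (A = 2 + (13 - 11) = 2 + 2 = 4)
n(z) = 14 + 2*z² (n(z) = (z² + z*z) + 14 = (z² + z²) + 14 = 2*z² + 14 = 14 + 2*z²)
D = 46 (D = 14 + 2*4² = 14 + 2*16 = 14 + 32 = 46)
((16794 - 1285) + (-15898 - 1*15597)) + D = ((16794 - 1285) + (-15898 - 1*15597)) + 46 = (15509 + (-15898 - 15597)) + 46 = (15509 - 31495) + 46 = -15986 + 46 = -15940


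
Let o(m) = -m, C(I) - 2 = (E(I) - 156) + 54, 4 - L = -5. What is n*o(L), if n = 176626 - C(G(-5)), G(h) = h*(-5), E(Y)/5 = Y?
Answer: -1589409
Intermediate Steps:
L = 9 (L = 4 - 1*(-5) = 4 + 5 = 9)
E(Y) = 5*Y
G(h) = -5*h
C(I) = -100 + 5*I (C(I) = 2 + ((5*I - 156) + 54) = 2 + ((-156 + 5*I) + 54) = 2 + (-102 + 5*I) = -100 + 5*I)
n = 176601 (n = 176626 - (-100 + 5*(-5*(-5))) = 176626 - (-100 + 5*25) = 176626 - (-100 + 125) = 176626 - 1*25 = 176626 - 25 = 176601)
n*o(L) = 176601*(-1*9) = 176601*(-9) = -1589409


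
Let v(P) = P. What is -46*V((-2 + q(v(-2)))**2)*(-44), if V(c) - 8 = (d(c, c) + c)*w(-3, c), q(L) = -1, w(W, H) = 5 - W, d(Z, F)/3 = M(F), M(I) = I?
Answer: 599104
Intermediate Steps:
d(Z, F) = 3*F
V(c) = 8 + 32*c (V(c) = 8 + (3*c + c)*(5 - 1*(-3)) = 8 + (4*c)*(5 + 3) = 8 + (4*c)*8 = 8 + 32*c)
-46*V((-2 + q(v(-2)))**2)*(-44) = -46*(8 + 32*(-2 - 1)**2)*(-44) = -46*(8 + 32*(-3)**2)*(-44) = -46*(8 + 32*9)*(-44) = -46*(8 + 288)*(-44) = -46*296*(-44) = -13616*(-44) = 599104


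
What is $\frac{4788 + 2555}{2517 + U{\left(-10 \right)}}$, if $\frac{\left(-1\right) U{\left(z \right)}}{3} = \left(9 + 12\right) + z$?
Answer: $\frac{7343}{2484} \approx 2.9561$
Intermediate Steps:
$U{\left(z \right)} = -63 - 3 z$ ($U{\left(z \right)} = - 3 \left(\left(9 + 12\right) + z\right) = - 3 \left(21 + z\right) = -63 - 3 z$)
$\frac{4788 + 2555}{2517 + U{\left(-10 \right)}} = \frac{4788 + 2555}{2517 - 33} = \frac{7343}{2517 + \left(-63 + 30\right)} = \frac{7343}{2517 - 33} = \frac{7343}{2484}$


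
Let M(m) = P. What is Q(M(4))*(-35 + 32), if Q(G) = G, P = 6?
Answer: -18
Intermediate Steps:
M(m) = 6
Q(M(4))*(-35 + 32) = 6*(-35 + 32) = 6*(-3) = -18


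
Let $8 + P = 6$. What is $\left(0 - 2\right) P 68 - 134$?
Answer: $138$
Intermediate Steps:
$P = -2$ ($P = -8 + 6 = -2$)
$\left(0 - 2\right) P 68 - 134 = \left(0 - 2\right) \left(-2\right) 68 - 134 = \left(-2\right) \left(-2\right) 68 - 134 = 4 \cdot 68 - 134 = 272 - 134 = 138$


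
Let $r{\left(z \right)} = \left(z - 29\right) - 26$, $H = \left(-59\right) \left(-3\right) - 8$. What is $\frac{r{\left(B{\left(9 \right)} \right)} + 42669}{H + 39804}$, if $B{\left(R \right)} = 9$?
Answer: $\frac{42623}{39973} \approx 1.0663$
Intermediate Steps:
$H = 169$ ($H = 177 - 8 = 169$)
$r{\left(z \right)} = -55 + z$ ($r{\left(z \right)} = \left(-29 + z\right) - 26 = -55 + z$)
$\frac{r{\left(B{\left(9 \right)} \right)} + 42669}{H + 39804} = \frac{\left(-55 + 9\right) + 42669}{169 + 39804} = \frac{-46 + 42669}{39973} = 42623 \cdot \frac{1}{39973} = \frac{42623}{39973}$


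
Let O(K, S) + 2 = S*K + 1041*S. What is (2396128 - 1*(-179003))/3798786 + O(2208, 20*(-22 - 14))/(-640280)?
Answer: 877936382361/202690558340 ≈ 4.3314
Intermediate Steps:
O(K, S) = -2 + 1041*S + K*S (O(K, S) = -2 + (S*K + 1041*S) = -2 + (K*S + 1041*S) = -2 + (1041*S + K*S) = -2 + 1041*S + K*S)
(2396128 - 1*(-179003))/3798786 + O(2208, 20*(-22 - 14))/(-640280) = (2396128 - 1*(-179003))/3798786 + (-2 + 1041*(20*(-22 - 14)) + 2208*(20*(-22 - 14)))/(-640280) = (2396128 + 179003)*(1/3798786) + (-2 + 1041*(20*(-36)) + 2208*(20*(-36)))*(-1/640280) = 2575131*(1/3798786) + (-2 + 1041*(-720) + 2208*(-720))*(-1/640280) = 858377/1266262 + (-2 - 749520 - 1589760)*(-1/640280) = 858377/1266262 - 2339282*(-1/640280) = 858377/1266262 + 1169641/320140 = 877936382361/202690558340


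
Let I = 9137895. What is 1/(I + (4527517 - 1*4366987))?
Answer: 1/9298425 ≈ 1.0755e-7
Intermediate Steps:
1/(I + (4527517 - 1*4366987)) = 1/(9137895 + (4527517 - 1*4366987)) = 1/(9137895 + (4527517 - 4366987)) = 1/(9137895 + 160530) = 1/9298425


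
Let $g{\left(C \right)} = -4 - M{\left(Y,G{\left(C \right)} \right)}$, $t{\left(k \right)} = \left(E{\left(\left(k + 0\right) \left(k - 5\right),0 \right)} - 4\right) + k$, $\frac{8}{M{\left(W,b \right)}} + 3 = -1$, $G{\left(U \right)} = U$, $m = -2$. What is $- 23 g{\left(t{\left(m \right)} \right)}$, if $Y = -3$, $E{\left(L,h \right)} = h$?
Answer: $46$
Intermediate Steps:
$M{\left(W,b \right)} = -2$ ($M{\left(W,b \right)} = \frac{8}{-3 - 1} = \frac{8}{-4} = 8 \left(- \frac{1}{4}\right) = -2$)
$t{\left(k \right)} = -4 + k$ ($t{\left(k \right)} = \left(0 - 4\right) + k = -4 + k$)
$g{\left(C \right)} = -2$ ($g{\left(C \right)} = -4 - -2 = -4 + 2 = -2$)
$- 23 g{\left(t{\left(m \right)} \right)} = \left(-23\right) \left(-2\right) = 46$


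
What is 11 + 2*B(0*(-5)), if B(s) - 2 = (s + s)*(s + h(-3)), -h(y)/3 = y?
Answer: 15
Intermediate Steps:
h(y) = -3*y
B(s) = 2 + 2*s*(9 + s) (B(s) = 2 + (s + s)*(s - 3*(-3)) = 2 + (2*s)*(s + 9) = 2 + (2*s)*(9 + s) = 2 + 2*s*(9 + s))
11 + 2*B(0*(-5)) = 11 + 2*(2 + 2*(0*(-5))² + 18*(0*(-5))) = 11 + 2*(2 + 2*0² + 18*0) = 11 + 2*(2 + 2*0 + 0) = 11 + 2*(2 + 0 + 0) = 11 + 2*2 = 11 + 4 = 15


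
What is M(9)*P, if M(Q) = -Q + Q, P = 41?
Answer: 0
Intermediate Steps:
M(Q) = 0
M(9)*P = 0*41 = 0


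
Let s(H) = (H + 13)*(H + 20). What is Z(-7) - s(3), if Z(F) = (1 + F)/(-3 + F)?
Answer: -1837/5 ≈ -367.40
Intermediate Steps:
Z(F) = (1 + F)/(-3 + F)
s(H) = (13 + H)*(20 + H)
Z(-7) - s(3) = (1 - 7)/(-3 - 7) - (260 + 3² + 33*3) = -6/(-10) - (260 + 9 + 99) = -⅒*(-6) - 1*368 = ⅗ - 368 = -1837/5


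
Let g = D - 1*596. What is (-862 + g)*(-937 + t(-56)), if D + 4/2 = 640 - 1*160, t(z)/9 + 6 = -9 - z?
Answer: 556640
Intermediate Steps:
t(z) = -135 - 9*z (t(z) = -54 + 9*(-9 - z) = -54 + (-81 - 9*z) = -135 - 9*z)
D = 478 (D = -2 + (640 - 1*160) = -2 + (640 - 160) = -2 + 480 = 478)
g = -118 (g = 478 - 1*596 = 478 - 596 = -118)
(-862 + g)*(-937 + t(-56)) = (-862 - 118)*(-937 + (-135 - 9*(-56))) = -980*(-937 + (-135 + 504)) = -980*(-937 + 369) = -980*(-568) = 556640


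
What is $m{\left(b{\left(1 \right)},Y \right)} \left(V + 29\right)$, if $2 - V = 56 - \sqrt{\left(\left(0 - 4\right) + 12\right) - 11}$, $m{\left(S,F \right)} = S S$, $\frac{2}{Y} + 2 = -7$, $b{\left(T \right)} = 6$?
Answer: $-900 + 36 i \sqrt{3} \approx -900.0 + 62.354 i$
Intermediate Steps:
$Y = - \frac{2}{9}$ ($Y = \frac{2}{-2 - 7} = \frac{2}{-9} = 2 \left(- \frac{1}{9}\right) = - \frac{2}{9} \approx -0.22222$)
$m{\left(S,F \right)} = S^{2}$
$V = -54 + i \sqrt{3}$ ($V = 2 - \left(56 - \sqrt{\left(\left(0 - 4\right) + 12\right) - 11}\right) = 2 - \left(56 - \sqrt{\left(-4 + 12\right) - 11}\right) = 2 - \left(56 - \sqrt{8 - 11}\right) = 2 - \left(56 - \sqrt{-3}\right) = 2 - \left(56 - i \sqrt{3}\right) = -54 + i \sqrt{3} \approx -54.0 + 1.732 i$)
$m{\left(b{\left(1 \right)},Y \right)} \left(V + 29\right) = 6^{2} \left(\left(-54 + i \sqrt{3}\right) + 29\right) = 36 \left(-25 + i \sqrt{3}\right) = -900 + 36 i \sqrt{3}$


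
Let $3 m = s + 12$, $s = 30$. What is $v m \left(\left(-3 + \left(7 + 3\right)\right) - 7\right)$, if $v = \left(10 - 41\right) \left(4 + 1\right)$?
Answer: $0$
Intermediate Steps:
$v = -155$ ($v = \left(-31\right) 5 = -155$)
$m = 14$ ($m = \frac{30 + 12}{3} = \frac{1}{3} \cdot 42 = 14$)
$v m \left(\left(-3 + \left(7 + 3\right)\right) - 7\right) = \left(-155\right) 14 \left(\left(-3 + \left(7 + 3\right)\right) - 7\right) = - 2170 \left(\left(-3 + 10\right) - 7\right) = - 2170 \left(7 - 7\right) = \left(-2170\right) 0 = 0$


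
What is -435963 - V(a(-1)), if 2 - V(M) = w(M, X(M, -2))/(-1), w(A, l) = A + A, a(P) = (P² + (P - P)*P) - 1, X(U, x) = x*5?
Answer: -435965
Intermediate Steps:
X(U, x) = 5*x
a(P) = -1 + P² (a(P) = (P² + 0*P) - 1 = (P² + 0) - 1 = P² - 1 = -1 + P²)
w(A, l) = 2*A
V(M) = 2 + 2*M (V(M) = 2 - 2*M/(-1) = 2 - 2*M*(-1) = 2 - (-2)*M = 2 + 2*M)
-435963 - V(a(-1)) = -435963 - (2 + 2*(-1 + (-1)²)) = -435963 - (2 + 2*(-1 + 1)) = -435963 - (2 + 2*0) = -435963 - (2 + 0) = -435963 - 1*2 = -435963 - 2 = -435965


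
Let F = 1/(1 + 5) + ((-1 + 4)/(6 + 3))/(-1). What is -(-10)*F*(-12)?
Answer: 20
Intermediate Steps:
F = -⅙ (F = 1/6 + (3/9)*(-1) = 1*(⅙) + (3*(⅑))*(-1) = ⅙ + (⅓)*(-1) = ⅙ - ⅓ = -⅙ ≈ -0.16667)
-(-10)*F*(-12) = -(-10)*(-1)/6*(-12) = -5*⅓*(-12) = -5/3*(-12) = 20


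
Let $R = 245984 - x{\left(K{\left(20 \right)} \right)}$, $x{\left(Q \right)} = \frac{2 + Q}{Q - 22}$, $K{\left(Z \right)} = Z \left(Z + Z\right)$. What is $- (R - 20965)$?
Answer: $- \frac{87531990}{389} \approx -2.2502 \cdot 10^{5}$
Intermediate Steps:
$K{\left(Z \right)} = 2 Z^{2}$ ($K{\left(Z \right)} = Z 2 Z = 2 Z^{2}$)
$x{\left(Q \right)} = \frac{2 + Q}{-22 + Q}$
$R = \frac{95687375}{389}$ ($R = 245984 - \frac{2 + 2 \cdot 20^{2}}{-22 + 2 \cdot 20^{2}} = 245984 - \frac{2 + 2 \cdot 400}{-22 + 2 \cdot 400} = 245984 - \frac{2 + 800}{-22 + 800} = 245984 - \frac{1}{778} \cdot 802 = 245984 - \frac{401}{389} = \frac{95687375}{389} \approx 2.4598 \cdot 10^{5}$)
$- (R - 20965) = - (\frac{95687375}{389} - 20965) = \left(-1\right) \frac{87531990}{389} = - \frac{87531990}{389}$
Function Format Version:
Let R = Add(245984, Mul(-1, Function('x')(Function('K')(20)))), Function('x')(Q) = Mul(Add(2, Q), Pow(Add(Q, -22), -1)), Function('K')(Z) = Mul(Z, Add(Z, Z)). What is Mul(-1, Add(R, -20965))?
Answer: Rational(-87531990, 389) ≈ -2.2502e+5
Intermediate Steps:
Function('K')(Z) = Mul(2, Pow(Z, 2)) (Function('K')(Z) = Mul(Z, Mul(2, Z)) = Mul(2, Pow(Z, 2)))
Function('x')(Q) = Mul(Pow(Add(-22, Q), -1), Add(2, Q)) (Function('x')(Q) = Mul(Add(2, Q), Pow(Add(-22, Q), -1)) = Mul(Pow(Add(-22, Q), -1), Add(2, Q)))
R = Rational(95687375, 389) (R = Add(245984, Mul(-1, Mul(Pow(Add(-22, Mul(2, Pow(20, 2))), -1), Add(2, Mul(2, Pow(20, 2)))))) = Add(245984, Mul(-1, Mul(Pow(Add(-22, Mul(2, 400)), -1), Add(2, Mul(2, 400))))) = Add(245984, Mul(-1, Mul(Pow(Add(-22, 800), -1), Add(2, 800)))) = Add(245984, Mul(-1, Mul(Pow(778, -1), 802))) = Add(245984, Mul(-1, Mul(Rational(1, 778), 802))) = Add(245984, Mul(-1, Rational(401, 389))) = Add(245984, Rational(-401, 389)) = Rational(95687375, 389) ≈ 2.4598e+5)
Mul(-1, Add(R, -20965)) = Mul(-1, Add(Rational(95687375, 389), -20965)) = Mul(-1, Rational(87531990, 389)) = Rational(-87531990, 389)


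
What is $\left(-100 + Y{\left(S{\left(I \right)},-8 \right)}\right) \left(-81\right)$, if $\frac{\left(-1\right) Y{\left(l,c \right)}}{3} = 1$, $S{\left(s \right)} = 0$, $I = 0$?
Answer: $8343$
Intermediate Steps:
$Y{\left(l,c \right)} = -3$ ($Y{\left(l,c \right)} = \left(-3\right) 1 = -3$)
$\left(-100 + Y{\left(S{\left(I \right)},-8 \right)}\right) \left(-81\right) = \left(-100 - 3\right) \left(-81\right) = \left(-103\right) \left(-81\right) = 8343$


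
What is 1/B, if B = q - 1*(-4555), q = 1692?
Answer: 1/6247 ≈ 0.00016008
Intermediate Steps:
B = 6247 (B = 1692 - 1*(-4555) = 1692 + 4555 = 6247)
1/B = 1/6247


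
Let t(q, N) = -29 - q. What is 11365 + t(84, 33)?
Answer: 11252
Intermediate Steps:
11365 + t(84, 33) = 11365 + (-29 - 1*84) = 11365 + (-29 - 84) = 11365 - 113 = 11252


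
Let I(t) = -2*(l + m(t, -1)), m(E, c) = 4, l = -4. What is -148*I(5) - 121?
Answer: -121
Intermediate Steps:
I(t) = 0 (I(t) = -2*(-4 + 4) = -2*0 = 0)
-148*I(5) - 121 = -148*0 - 121 = 0 - 121 = -121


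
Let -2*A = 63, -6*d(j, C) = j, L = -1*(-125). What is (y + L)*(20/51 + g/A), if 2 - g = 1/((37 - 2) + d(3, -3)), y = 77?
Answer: 4919912/73899 ≈ 66.576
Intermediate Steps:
L = 125
d(j, C) = -j/6
A = -63/2 (A = -1/2*63 = -63/2 ≈ -31.500)
g = 136/69 (g = 2 - 1/((37 - 2) - 1/6*3) = 2 - 1/(35 - 1/2) = 2 - 1/69/2 = 2 - 1*2/69 = 2 - 2/69 = 136/69 ≈ 1.9710)
(y + L)*(20/51 + g/A) = (77 + 125)*(20/51 + 136/(69*(-63/2))) = 202*(20*(1/51) + (136/69)*(-2/63)) = 202*(20/51 - 272/4347) = 202*(24356/73899) = 4919912/73899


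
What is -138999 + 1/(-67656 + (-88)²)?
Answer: -8327708089/59912 ≈ -1.3900e+5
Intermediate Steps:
-138999 + 1/(-67656 + (-88)²) = -138999 + 1/(-67656 + 7744) = -138999 + 1/(-59912) = -138999 - 1/59912 = -8327708089/59912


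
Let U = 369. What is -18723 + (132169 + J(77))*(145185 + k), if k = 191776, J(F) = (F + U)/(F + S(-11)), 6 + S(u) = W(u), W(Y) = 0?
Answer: 3162190642312/71 ≈ 4.4538e+10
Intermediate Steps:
S(u) = -6 (S(u) = -6 + 0 = -6)
J(F) = (369 + F)/(-6 + F) (J(F) = (F + 369)/(F - 6) = (369 + F)/(-6 + F))
-18723 + (132169 + J(77))*(145185 + k) = -18723 + (132169 + (369 + 77)/(-6 + 77))*(145185 + 191776) = -18723 + (132169 + 446/71)*336961 = -18723 + (9384445/71)*336961 = -18723 + 3162191971645/71 = 3162190642312/71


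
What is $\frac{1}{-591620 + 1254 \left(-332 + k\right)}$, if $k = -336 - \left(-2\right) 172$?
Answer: $- \frac{1}{997916} \approx -1.0021 \cdot 10^{-6}$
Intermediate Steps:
$k = 8$ ($k = -336 - -344 = -336 + 344 = 8$)
$\frac{1}{-591620 + 1254 \left(-332 + k\right)} = \frac{1}{-591620 + 1254 \left(-332 + 8\right)} = \frac{1}{-591620 + 1254 \left(-324\right)} = \frac{1}{-591620 - 406296} = \frac{1}{-997916} = - \frac{1}{997916}$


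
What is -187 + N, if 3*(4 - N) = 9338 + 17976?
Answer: -27863/3 ≈ -9287.7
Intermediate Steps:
N = -27302/3 (N = 4 - (9338 + 17976)/3 = 4 - ⅓*27314 = 4 - 27314/3 = -27302/3 ≈ -9100.7)
-187 + N = -187 - 27302/3 = -27863/3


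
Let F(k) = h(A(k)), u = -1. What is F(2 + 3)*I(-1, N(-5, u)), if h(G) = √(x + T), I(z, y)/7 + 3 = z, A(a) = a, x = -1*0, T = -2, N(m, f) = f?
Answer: -28*I*√2 ≈ -39.598*I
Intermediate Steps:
x = 0
I(z, y) = -21 + 7*z
h(G) = I*√2 (h(G) = √(0 - 2) = √(-2) = I*√2)
F(k) = I*√2
F(2 + 3)*I(-1, N(-5, u)) = (I*√2)*(-21 + 7*(-1)) = (I*√2)*(-21 - 7) = (I*√2)*(-28) = -28*I*√2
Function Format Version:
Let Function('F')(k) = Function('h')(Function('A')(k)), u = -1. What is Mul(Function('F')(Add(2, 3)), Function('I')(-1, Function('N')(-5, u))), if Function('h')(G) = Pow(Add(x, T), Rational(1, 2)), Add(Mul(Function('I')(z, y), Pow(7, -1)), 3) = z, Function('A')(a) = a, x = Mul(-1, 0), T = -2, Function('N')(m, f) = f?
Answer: Mul(-28, I, Pow(2, Rational(1, 2))) ≈ Mul(-39.598, I)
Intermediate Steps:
x = 0
Function('I')(z, y) = Add(-21, Mul(7, z))
Function('h')(G) = Mul(I, Pow(2, Rational(1, 2))) (Function('h')(G) = Pow(Add(0, -2), Rational(1, 2)) = Pow(-2, Rational(1, 2)) = Mul(I, Pow(2, Rational(1, 2))))
Function('F')(k) = Mul(I, Pow(2, Rational(1, 2)))
Mul(Function('F')(Add(2, 3)), Function('I')(-1, Function('N')(-5, u))) = Mul(Mul(I, Pow(2, Rational(1, 2))), Add(-21, Mul(7, -1))) = Mul(Mul(I, Pow(2, Rational(1, 2))), Add(-21, -7)) = Mul(Mul(I, Pow(2, Rational(1, 2))), -28) = Mul(-28, I, Pow(2, Rational(1, 2)))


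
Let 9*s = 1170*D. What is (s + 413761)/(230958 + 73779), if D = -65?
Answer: 405311/304737 ≈ 1.3300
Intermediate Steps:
s = -8450 (s = (1170*(-65))/9 = (⅑)*(-76050) = -8450)
(s + 413761)/(230958 + 73779) = (-8450 + 413761)/(230958 + 73779) = 405311/304737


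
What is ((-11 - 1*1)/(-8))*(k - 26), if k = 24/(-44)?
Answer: -438/11 ≈ -39.818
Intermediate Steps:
k = -6/11 (k = 24*(-1/44) = -6/11 ≈ -0.54545)
((-11 - 1*1)/(-8))*(k - 26) = ((-11 - 1*1)/(-8))*(-6/11 - 26) = ((-11 - 1)*(-⅛))*(-292/11) = -12*(-⅛)*(-292/11) = (3/2)*(-292/11) = -438/11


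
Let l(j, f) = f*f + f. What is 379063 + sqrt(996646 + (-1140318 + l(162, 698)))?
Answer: 379063 + sqrt(344230) ≈ 3.7965e+5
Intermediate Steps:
l(j, f) = f + f**2 (l(j, f) = f**2 + f = f + f**2)
379063 + sqrt(996646 + (-1140318 + l(162, 698))) = 379063 + sqrt(996646 + (-1140318 + 698*(1 + 698))) = 379063 + sqrt(996646 + (-1140318 + 698*699)) = 379063 + sqrt(996646 + (-1140318 + 487902)) = 379063 + sqrt(996646 - 652416) = 379063 + sqrt(344230)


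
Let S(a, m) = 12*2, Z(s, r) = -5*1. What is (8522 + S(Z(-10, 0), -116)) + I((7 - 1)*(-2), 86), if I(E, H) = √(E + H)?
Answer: 8546 + √74 ≈ 8554.6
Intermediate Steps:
Z(s, r) = -5
S(a, m) = 24
(8522 + S(Z(-10, 0), -116)) + I((7 - 1)*(-2), 86) = (8522 + 24) + √((7 - 1)*(-2) + 86) = 8546 + √(6*(-2) + 86) = 8546 + √(-12 + 86) = 8546 + √74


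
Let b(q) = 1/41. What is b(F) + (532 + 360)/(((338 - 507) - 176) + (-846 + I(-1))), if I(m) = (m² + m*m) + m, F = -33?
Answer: -17691/24395 ≈ -0.72519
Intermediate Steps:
b(q) = 1/41
I(m) = m + 2*m² (I(m) = (m² + m²) + m = 2*m² + m = m + 2*m²)
b(F) + (532 + 360)/(((338 - 507) - 176) + (-846 + I(-1))) = 1/41 + (532 + 360)/(((338 - 507) - 176) + (-846 - (1 + 2*(-1)))) = 1/41 + 892/((-169 - 176) + (-846 - (1 - 2))) = 1/41 + 892/(-345 + (-846 - 1*(-1))) = 1/41 + 892/(-345 + (-846 + 1)) = 1/41 + 892/(-345 - 845) = 1/41 + 892/(-1190) = 1/41 + 892*(-1/1190) = 1/41 - 446/595 = -17691/24395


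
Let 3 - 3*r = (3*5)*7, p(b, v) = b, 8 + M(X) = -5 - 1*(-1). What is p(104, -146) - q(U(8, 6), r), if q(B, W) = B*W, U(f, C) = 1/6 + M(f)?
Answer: -895/3 ≈ -298.33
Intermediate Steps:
M(X) = -12 (M(X) = -8 + (-5 - 1*(-1)) = -8 + (-5 + 1) = -8 - 4 = -12)
U(f, C) = -71/6 (U(f, C) = 1/6 - 12 = ⅙ - 12 = -71/6)
r = -34 (r = 1 - 3*5*7/3 = 1 - 5*7 = 1 - ⅓*105 = 1 - 35 = -34)
p(104, -146) - q(U(8, 6), r) = 104 - (-71)*(-34)/6 = 104 - 1*1207/3 = 104 - 1207/3 = -895/3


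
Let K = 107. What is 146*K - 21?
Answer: 15601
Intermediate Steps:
146*K - 21 = 146*107 - 21 = 15622 - 21 = 15601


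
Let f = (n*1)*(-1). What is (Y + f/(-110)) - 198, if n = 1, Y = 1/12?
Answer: -130619/660 ≈ -197.91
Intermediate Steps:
Y = 1/12 ≈ 0.083333
f = -1 (f = (1*1)*(-1) = 1*(-1) = -1)
(Y + f/(-110)) - 198 = (1/12 - 1/(-110)) - 198 = (1/12 - 1*(-1/110)) - 198 = (1/12 + 1/110) - 198 = 61/660 - 198 = -130619/660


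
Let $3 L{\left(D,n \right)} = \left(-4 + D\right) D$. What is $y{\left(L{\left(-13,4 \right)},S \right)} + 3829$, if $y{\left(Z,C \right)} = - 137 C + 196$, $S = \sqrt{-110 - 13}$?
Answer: $4025 - 137 i \sqrt{123} \approx 4025.0 - 1519.4 i$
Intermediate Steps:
$S = i \sqrt{123}$ ($S = \sqrt{-123} = i \sqrt{123} \approx 11.091 i$)
$L{\left(D,n \right)} = \frac{D \left(-4 + D\right)}{3}$ ($L{\left(D,n \right)} = \frac{\left(-4 + D\right) D}{3} = \frac{D \left(-4 + D\right)}{3}$)
$y{\left(Z,C \right)} = 196 - 137 C$
$y{\left(L{\left(-13,4 \right)},S \right)} + 3829 = \left(196 - 137 i \sqrt{123}\right) + 3829 = 4025 - 137 i \sqrt{123}$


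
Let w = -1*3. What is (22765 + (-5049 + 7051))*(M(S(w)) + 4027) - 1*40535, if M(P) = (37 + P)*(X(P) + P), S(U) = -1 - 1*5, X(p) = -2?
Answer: 93553958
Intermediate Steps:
w = -3
S(U) = -6 (S(U) = -1 - 5 = -6)
M(P) = (-2 + P)*(37 + P) (M(P) = (37 + P)*(-2 + P) = (-2 + P)*(37 + P))
(22765 + (-5049 + 7051))*(M(S(w)) + 4027) - 1*40535 = (22765 + (-5049 + 7051))*((-74 + (-6)² + 35*(-6)) + 4027) - 1*40535 = (22765 + 2002)*((-74 + 36 - 210) + 4027) - 40535 = 24767*(-248 + 4027) - 40535 = 24767*3779 - 40535 = 93594493 - 40535 = 93553958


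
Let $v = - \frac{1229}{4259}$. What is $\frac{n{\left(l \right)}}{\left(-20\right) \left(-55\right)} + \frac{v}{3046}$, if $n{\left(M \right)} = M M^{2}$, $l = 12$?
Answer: $\frac{5603960873}{3567551350} \approx 1.5708$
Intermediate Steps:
$v = - \frac{1229}{4259}$ ($v = \left(-1229\right) \frac{1}{4259} = - \frac{1229}{4259} \approx -0.28857$)
$n{\left(M \right)} = M^{3}$
$\frac{n{\left(l \right)}}{\left(-20\right) \left(-55\right)} + \frac{v}{3046} = \frac{12^{3}}{\left(-20\right) \left(-55\right)} - \frac{1229}{4259 \cdot 3046} = \frac{1728}{1100} - \frac{1229}{12972914} = 1728 \cdot \frac{1}{1100} - \frac{1229}{12972914} = \frac{432}{275} - \frac{1229}{12972914} = \frac{5603960873}{3567551350}$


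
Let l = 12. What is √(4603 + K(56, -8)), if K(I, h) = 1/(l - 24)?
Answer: √165705/6 ≈ 67.845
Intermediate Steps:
K(I, h) = -1/12 (K(I, h) = 1/(12 - 24) = 1/(-12) = -1/12)
√(4603 + K(56, -8)) = √(4603 - 1/12) = √(55235/12) = √165705/6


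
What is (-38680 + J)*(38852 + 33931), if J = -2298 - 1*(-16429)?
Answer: -1786749867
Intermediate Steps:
J = 14131 (J = -2298 + 16429 = 14131)
(-38680 + J)*(38852 + 33931) = (-38680 + 14131)*(38852 + 33931) = -24549*72783 = -1786749867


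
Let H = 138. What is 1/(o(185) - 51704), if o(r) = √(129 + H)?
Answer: -51704/2673303349 - √267/2673303349 ≈ -1.9347e-5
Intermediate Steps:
o(r) = √267 (o(r) = √(129 + 138) = √267)
1/(o(185) - 51704) = 1/(√267 - 51704) = 1/(-51704 + √267)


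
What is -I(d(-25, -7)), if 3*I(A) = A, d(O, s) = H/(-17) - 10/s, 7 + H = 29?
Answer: -16/357 ≈ -0.044818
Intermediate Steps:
H = 22 (H = -7 + 29 = 22)
d(O, s) = -22/17 - 10/s (d(O, s) = 22/(-17) - 10/s = 22*(-1/17) - 10/s = -22/17 - 10/s)
I(A) = A/3
-I(d(-25, -7)) = -(-22/17 - 10/(-7))/3 = -(-22/17 - 10*(-1/7))/3 = -(-22/17 + 10/7)/3 = -16/(3*119) = -1*16/357 = -16/357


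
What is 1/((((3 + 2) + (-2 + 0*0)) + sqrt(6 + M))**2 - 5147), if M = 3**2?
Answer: -5123/26244589 - 6*sqrt(15)/26244589 ≈ -0.00019609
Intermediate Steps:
M = 9
1/((((3 + 2) + (-2 + 0*0)) + sqrt(6 + M))**2 - 5147) = 1/((((3 + 2) + (-2 + 0*0)) + sqrt(6 + 9))**2 - 5147) = 1/(((5 + (-2 + 0)) + sqrt(15))**2 - 5147) = 1/(((5 - 2) + sqrt(15))**2 - 5147) = 1/((3 + sqrt(15))**2 - 5147) = 1/(-5147 + (3 + sqrt(15))**2)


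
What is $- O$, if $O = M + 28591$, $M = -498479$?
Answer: $469888$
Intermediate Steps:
$O = -469888$ ($O = -498479 + 28591 = -469888$)
$- O = \left(-1\right) \left(-469888\right) = 469888$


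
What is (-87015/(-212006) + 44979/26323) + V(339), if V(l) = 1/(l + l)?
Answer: 182359575805/85992495681 ≈ 2.1206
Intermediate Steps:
V(l) = 1/(2*l)
(-87015/(-212006) + 44979/26323) + V(339) = (-87015/(-212006) + 44979/26323) + (1/2)/339 = (-87015*(-1/212006) + 44979*(1/26323)) + (1/2)*(1/339) = (87015/212006 + 4089/2393) + 1/678 = 1075119429/507330358 + 1/678 = 182359575805/85992495681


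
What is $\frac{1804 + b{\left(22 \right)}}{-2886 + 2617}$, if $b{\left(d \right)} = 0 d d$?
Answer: $- \frac{1804}{269} \approx -6.7063$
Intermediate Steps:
$b{\left(d \right)} = 0$ ($b{\left(d \right)} = 0 d = 0$)
$\frac{1804 + b{\left(22 \right)}}{-2886 + 2617} = \frac{1804 + 0}{-2886 + 2617} = \frac{1804}{-269} = 1804 \left(- \frac{1}{269}\right) = - \frac{1804}{269}$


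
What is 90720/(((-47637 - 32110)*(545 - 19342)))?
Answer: 90720/1499004359 ≈ 6.0520e-5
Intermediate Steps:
90720/(((-47637 - 32110)*(545 - 19342))) = 90720/((-79747*(-18797))) = 90720/1499004359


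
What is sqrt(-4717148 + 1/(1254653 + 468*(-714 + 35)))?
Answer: I*sqrt(4140457826903707947)/936881 ≈ 2171.9*I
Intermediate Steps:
sqrt(-4717148 + 1/(1254653 + 468*(-714 + 35))) = sqrt(-4717148 + 1/(1254653 + 468*(-679))) = sqrt(-4717148 + 1/(1254653 - 317772)) = sqrt(-4717148 + 1/936881) = sqrt(-4419406335387/936881) = I*sqrt(4140457826903707947)/936881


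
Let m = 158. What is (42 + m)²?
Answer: 40000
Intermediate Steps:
(42 + m)² = (42 + 158)² = 200² = 40000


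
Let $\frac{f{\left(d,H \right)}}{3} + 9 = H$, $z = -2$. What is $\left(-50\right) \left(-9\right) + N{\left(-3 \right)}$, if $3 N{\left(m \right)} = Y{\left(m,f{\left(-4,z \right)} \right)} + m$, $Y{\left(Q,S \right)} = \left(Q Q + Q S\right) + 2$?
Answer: $\frac{1457}{3} \approx 485.67$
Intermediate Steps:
$f{\left(d,H \right)} = -27 + 3 H$
$Y{\left(Q,S \right)} = 2 + Q^{2} + Q S$ ($Y{\left(Q,S \right)} = \left(Q^{2} + Q S\right) + 2 = 2 + Q^{2} + Q S$)
$N{\left(m \right)} = \frac{2}{3} - \frac{32 m}{3} + \frac{m^{2}}{3}$ ($N{\left(m \right)} = \frac{\left(2 + m^{2} + m \left(-27 + 3 \left(-2\right)\right)\right) + m}{3} = \frac{\left(2 + m^{2} + m \left(-27 - 6\right)\right) + m}{3} = \frac{\left(2 + m^{2} + m \left(-33\right)\right) + m}{3} = \frac{\left(2 + m^{2} - 33 m\right) + m}{3} = \frac{2 + m^{2} - 32 m}{3} = \frac{2}{3} - \frac{32 m}{3} + \frac{m^{2}}{3}$)
$\left(-50\right) \left(-9\right) + N{\left(-3 \right)} = \left(-50\right) \left(-9\right) + \left(\frac{2}{3} - -32 + \frac{\left(-3\right)^{2}}{3}\right) = 450 + \left(\frac{2}{3} + 32 + \frac{1}{3} \cdot 9\right) = 450 + \left(\frac{2}{3} + 32 + 3\right) = 450 + \frac{107}{3} = \frac{1457}{3}$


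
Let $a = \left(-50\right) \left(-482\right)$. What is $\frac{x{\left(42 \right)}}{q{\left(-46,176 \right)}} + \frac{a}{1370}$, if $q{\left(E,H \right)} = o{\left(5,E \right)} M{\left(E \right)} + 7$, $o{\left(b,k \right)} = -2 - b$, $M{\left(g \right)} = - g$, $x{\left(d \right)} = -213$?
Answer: $\frac{262777}{14385} \approx 18.267$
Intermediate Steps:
$a = 24100$
$q{\left(E,H \right)} = 7 + 7 E$ ($q{\left(E,H \right)} = \left(-2 - 5\right) \left(- E\right) + 7 = - 7 \left(- E\right) + 7 = 7 E + 7 = 7 + 7 E$)
$\frac{x{\left(42 \right)}}{q{\left(-46,176 \right)}} + \frac{a}{1370} = - \frac{213}{7 + 7 \left(-46\right)} + \frac{24100}{1370} = - \frac{213}{7 - 322} + 24100 \cdot \frac{1}{1370} = - \frac{213}{-315} + \frac{2410}{137} = \left(-213\right) \left(- \frac{1}{315}\right) + \frac{2410}{137} = \frac{71}{105} + \frac{2410}{137} = \frac{262777}{14385}$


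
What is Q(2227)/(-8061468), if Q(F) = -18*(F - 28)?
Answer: 6597/1343578 ≈ 0.0049100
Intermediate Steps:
Q(F) = 504 - 18*F (Q(F) = -18*(-28 + F) = 504 - 18*F)
Q(2227)/(-8061468) = (504 - 18*2227)/(-8061468) = (504 - 40086)*(-1/8061468) = -39582*(-1/8061468) = 6597/1343578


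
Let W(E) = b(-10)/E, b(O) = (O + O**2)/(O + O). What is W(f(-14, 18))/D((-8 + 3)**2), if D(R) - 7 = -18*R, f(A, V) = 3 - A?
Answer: 9/15062 ≈ 0.00059753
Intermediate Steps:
b(O) = (O + O**2)/(2*O) (b(O) = (O + O**2)/((2*O)) = (O + O**2)*(1/(2*O)) = (O + O**2)/(2*O))
W(E) = -9/(2*E) (W(E) = (1/2 + (1/2)*(-10))/E = (1/2 - 5)/E = -9/(2*E))
D(R) = 7 - 18*R
W(f(-14, 18))/D((-8 + 3)**2) = (-9/(2*(3 - 1*(-14))))/(7 - 18*(-8 + 3)**2) = (-9/(2*(3 + 14)))/(7 - 18*(-5)**2) = (-9/2/17)/(7 - 18*25) = (-9/2*1/17)/(7 - 450) = -9/34/(-443) = -9/34*(-1/443) = 9/15062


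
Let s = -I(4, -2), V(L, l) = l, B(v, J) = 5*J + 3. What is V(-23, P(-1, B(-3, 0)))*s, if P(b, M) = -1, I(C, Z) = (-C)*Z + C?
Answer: 12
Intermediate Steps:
B(v, J) = 3 + 5*J
I(C, Z) = C - C*Z (I(C, Z) = -C*Z + C = C - C*Z)
s = -12 (s = -4*(1 - 1*(-2)) = -4*(1 + 2) = -4*3 = -1*12 = -12)
V(-23, P(-1, B(-3, 0)))*s = -1*(-12) = 12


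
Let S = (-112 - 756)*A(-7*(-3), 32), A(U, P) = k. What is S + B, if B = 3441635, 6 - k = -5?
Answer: 3432087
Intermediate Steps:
k = 11 (k = 6 - 1*(-5) = 6 + 5 = 11)
A(U, P) = 11
S = -9548 (S = (-112 - 756)*11 = -868*11 = -9548)
S + B = -9548 + 3441635 = 3432087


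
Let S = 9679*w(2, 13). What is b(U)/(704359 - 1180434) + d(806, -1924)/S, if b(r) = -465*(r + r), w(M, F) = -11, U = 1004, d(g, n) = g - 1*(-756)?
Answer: 1793974646/921585985 ≈ 1.9466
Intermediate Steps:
d(g, n) = 756 + g (d(g, n) = g + 756 = 756 + g)
S = -106469 (S = 9679*(-11) = -106469)
b(r) = -930*r
b(U)/(704359 - 1180434) + d(806, -1924)/S = (-930*1004)/(704359 - 1180434) + (756 + 806)/(-106469) = -933720/(-476075) + 1562*(-1/106469) = -933720*(-1/476075) - 142/9679 = 186744/95215 - 142/9679 = 1793974646/921585985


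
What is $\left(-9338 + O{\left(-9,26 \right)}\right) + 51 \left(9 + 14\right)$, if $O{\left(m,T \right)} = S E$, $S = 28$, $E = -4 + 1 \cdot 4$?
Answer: $-8165$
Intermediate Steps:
$E = 0$ ($E = -4 + 4 = 0$)
$O{\left(m,T \right)} = 0$ ($O{\left(m,T \right)} = 28 \cdot 0 = 0$)
$\left(-9338 + O{\left(-9,26 \right)}\right) + 51 \left(9 + 14\right) = \left(-9338 + 0\right) + 51 \left(9 + 14\right) = -9338 + 51 \cdot 23 = -9338 + 1173 = -8165$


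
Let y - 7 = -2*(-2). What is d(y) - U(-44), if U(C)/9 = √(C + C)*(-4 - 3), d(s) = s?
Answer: 11 + 126*I*√22 ≈ 11.0 + 590.99*I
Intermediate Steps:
y = 11 (y = 7 - 2*(-2) = 7 + 4 = 11)
U(C) = -63*√2*√C (U(C) = 9*(√(C + C)*(-4 - 3)) = 9*(√(2*C)*(-7)) = 9*((√2*√C)*(-7)) = 9*(-7*√2*√C) = -63*√2*√C)
d(y) - U(-44) = 11 - (-63)*√2*√(-44) = 11 - (-63)*√2*2*I*√11 = 11 - (-126)*I*√22 = 11 + 126*I*√22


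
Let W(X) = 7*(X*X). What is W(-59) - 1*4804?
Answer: 19563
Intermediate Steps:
W(X) = 7*X**2
W(-59) - 1*4804 = 7*(-59)**2 - 1*4804 = 7*3481 - 4804 = 24367 - 4804 = 19563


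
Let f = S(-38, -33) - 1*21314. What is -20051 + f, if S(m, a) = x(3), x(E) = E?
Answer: -41362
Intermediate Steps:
S(m, a) = 3
f = -21311 (f = 3 - 1*21314 = 3 - 21314 = -21311)
-20051 + f = -20051 - 21311 = -41362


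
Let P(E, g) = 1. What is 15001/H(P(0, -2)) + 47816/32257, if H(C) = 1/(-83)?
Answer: -40162594515/32257 ≈ -1.2451e+6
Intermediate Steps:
H(C) = -1/83
15001/H(P(0, -2)) + 47816/32257 = 15001/(-1/83) + 47816/32257 = 15001*(-83) + 47816*(1/32257) = -1245083 + 47816/32257 = -40162594515/32257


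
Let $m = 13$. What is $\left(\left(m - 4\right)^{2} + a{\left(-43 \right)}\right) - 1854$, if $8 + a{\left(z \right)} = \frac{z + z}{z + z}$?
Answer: $-1780$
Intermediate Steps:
$a{\left(z \right)} = -7$ ($a{\left(z \right)} = -8 + \frac{z + z}{z + z} = -8 + \frac{2 z}{2 z} = -8 + 2 z \frac{1}{2 z} = -8 + 1 = -7$)
$\left(\left(m - 4\right)^{2} + a{\left(-43 \right)}\right) - 1854 = \left(\left(13 - 4\right)^{2} - 7\right) - 1854 = \left(9^{2} - 7\right) - 1854 = \left(81 - 7\right) - 1854 = 74 - 1854 = -1780$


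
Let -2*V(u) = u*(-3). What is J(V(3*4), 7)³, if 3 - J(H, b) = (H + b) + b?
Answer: -24389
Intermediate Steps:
V(u) = 3*u/2 (V(u) = -u*(-3)/2 = -(-3)*u/2 = 3*u/2)
J(H, b) = 3 - H - 2*b (J(H, b) = 3 - ((H + b) + b) = 3 - (H + 2*b) = 3 + (-H - 2*b) = 3 - H - 2*b)
J(V(3*4), 7)³ = (3 - 3*3*4/2 - 2*7)³ = (3 - 3*12/2 - 14)³ = (3 - 1*18 - 14)³ = (3 - 18 - 14)³ = (-29)³ = -24389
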